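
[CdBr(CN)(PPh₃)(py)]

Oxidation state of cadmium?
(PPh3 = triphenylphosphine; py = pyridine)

No counter-ion: the bracketed complex is neutral.
Ligand charges: 1×PPh3 neutral; 1×py neutral; 1×CN = -1; 1×Br = -1; sum -2.
Cd + (-2) = 0 ⇒ Cd is +2.

+2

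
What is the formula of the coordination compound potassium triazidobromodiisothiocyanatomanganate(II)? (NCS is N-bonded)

K4[MnBr(N3)3(NCS)2]

Ligands: 3 azido (N3, -1), 1 bromo (Br, -1), 2 isothiocyanato (NCS, -1). Ligand charge sum = -6.
With Mn in oxidation state +2, the complex ion is [Mn...]^4−.
Charge balance with potassium (+1) requires 1 complex ion per 4 potassium.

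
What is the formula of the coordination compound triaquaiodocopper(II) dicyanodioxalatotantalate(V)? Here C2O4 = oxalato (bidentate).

Cation [Cu…]: ligand charges -1, Cu(II) ⇒ ion charge 1+.
Anion [Ta…]: ligand charges -6, Ta(V) ⇒ ion charge 1−.
One 1+ cation balances one 1− anion.

[Cu(H2O)3I][Ta(C2O4)2(CN)2]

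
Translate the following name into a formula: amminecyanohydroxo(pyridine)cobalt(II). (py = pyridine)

Ligands: 1 cyano (CN, -1), 1 ammine (NH3, neutral), 1 pyridine (py, neutral), 1 hydroxo (OH, -1). Ligand charge sum = -2.
With Co in oxidation state +2, the complex ion is [Co...].

[Co(CN)(NH3)(OH)(py)]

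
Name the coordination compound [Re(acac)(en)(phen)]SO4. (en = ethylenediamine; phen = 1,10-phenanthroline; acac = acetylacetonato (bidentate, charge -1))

(acetylacetonato)(ethylenediamine)(1,10-phenanthroline)rhenium(III) sulfate

The 1 sulfate counter-ion carries a total charge of -2, so each complex ion is 2+.
Ligand charges: 1×ethylenediamine (neutral), 1×1,10-phenanthroline (neutral), 1×acetylacetonato (-1 each); total -1. So Re + (-1) = 2+, giving Re = +3.
Ligands are named alphabetically: acetylacetonato before ethylenediamine before phenanthroline.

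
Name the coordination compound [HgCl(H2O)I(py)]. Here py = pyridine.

aquachloroiodo(pyridine)mercury(II)

There is no counter-ion, so the complex is neutral overall.
Ligand charges: 1×chloro (-1 each), 1×iodo (-1 each), 1×pyridine (neutral), 1×aqua (neutral); total -2. So Hg + (-2) = 0, giving Hg = +2.
Ligands are named alphabetically: aqua before chloro before iodo before pyridine.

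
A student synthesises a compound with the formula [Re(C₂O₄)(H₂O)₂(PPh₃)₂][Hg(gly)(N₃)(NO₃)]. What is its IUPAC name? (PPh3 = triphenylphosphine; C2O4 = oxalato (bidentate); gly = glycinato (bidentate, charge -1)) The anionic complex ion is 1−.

Both ions are complex: the cation is named first with the plain metal name, the anion second with the -ate form; each ion's ligands are alphabetised independently.
The complex anion is given as 1−; its ligand charges sum to -3, so Hg = +2.
A 1:1 salt means the cation carries the equal and opposite charge, 1+.
Cation: ligand charges sum to -2; for the ion to be 1+, Re = +3.

diaquaoxalatobis(triphenylphosphine)rhenium(III) azido(glycinato)nitratomercurate(II)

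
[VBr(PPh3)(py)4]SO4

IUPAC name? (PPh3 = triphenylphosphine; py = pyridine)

bromotetrakis(pyridine)(triphenylphosphine)vanadium(III) sulfate

The 1 sulfate counter-ion carries a total charge of -2, so each complex ion is 2+.
Ligand charges: 1×triphenylphosphine (neutral), 1×bromo (-1 each), 4×pyridine (neutral); total -1. So V + (-1) = 2+, giving V = +3.
Ligands are named alphabetically: bromo before pyridine before triphenylphosphine.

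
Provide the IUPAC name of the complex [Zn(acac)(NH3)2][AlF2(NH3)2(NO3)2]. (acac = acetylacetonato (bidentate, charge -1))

(acetylacetonato)diamminezinc(II) diamminedifluorodinitratoaluminate(III)

Both ions are complex: the cation is named first with the plain metal name, the anion second with the -ate form; each ion's ligands are alphabetised independently.
Zinc is always +2 in its complexes; the cation's ligand charges sum to -1, so the complex cation is 1+.
A 1:1 salt means the anion carries the equal and opposite charge, 1−.
Anion: ligand charges sum to -4; for the ion to be 1−, Al = +3.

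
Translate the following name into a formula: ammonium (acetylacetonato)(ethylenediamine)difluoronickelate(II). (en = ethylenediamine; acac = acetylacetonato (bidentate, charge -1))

Ligands: 1 ethylenediamine (en, neutral), 2 fluoro (F, -1), 1 acetylacetonato (acac, -1). Ligand charge sum = -3.
With Ni in oxidation state +2, the complex ion is [Ni...]^1−.
Charge balance with ammonium (+1) requires 1 complex ion per 1 ammonium.

NH4[Ni(acac)(en)F2]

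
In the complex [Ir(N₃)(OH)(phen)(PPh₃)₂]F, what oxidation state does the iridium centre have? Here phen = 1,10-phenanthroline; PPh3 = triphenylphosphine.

+3

1 fluoride outside the brackets (-1 each) → the complex ion is 1+.
Ligand charges: 1×phen neutral; 2×PPh3 neutral; 1×OH = -1; 1×N3 = -1; sum -2.
Ir + (-2) = 1+ ⇒ Ir is +3.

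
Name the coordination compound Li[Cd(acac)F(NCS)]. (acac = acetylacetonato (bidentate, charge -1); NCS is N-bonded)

The 1 lithium counter-ion carries a total charge of +1, so each complex ion is 1−.
Ligand charges: 1×fluoro (-1 each), 1×acetylacetonato (-1 each), 1×isothiocyanato (-1 each); total -3. So Cd + (-3) = 1−, giving Cd = +2.
Ligands are named alphabetically: acetylacetonato before fluoro before isothiocyanato.
The complex ion is anionic, so cadmium takes the -ate form cadmate(II).

lithium (acetylacetonato)fluoroisothiocyanatocadmate(II)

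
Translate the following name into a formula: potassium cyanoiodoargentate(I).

K[Ag(CN)I]

Ligands: 1 iodo (I, -1), 1 cyano (CN, -1). Ligand charge sum = -2.
With Ag in oxidation state +1, the complex ion is [Ag...]^1−.
Charge balance with potassium (+1) requires 1 complex ion per 1 potassium.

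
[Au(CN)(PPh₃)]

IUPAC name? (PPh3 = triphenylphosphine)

There is no counter-ion, so the complex is neutral overall.
Ligand charges: 1×triphenylphosphine (neutral), 1×cyano (-1 each); total -1. So Au + (-1) = 0, giving Au = +1.
Ligands are named alphabetically: cyano before triphenylphosphine.

cyano(triphenylphosphine)gold(I)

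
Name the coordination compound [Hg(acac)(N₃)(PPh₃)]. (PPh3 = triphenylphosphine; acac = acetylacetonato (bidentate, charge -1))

(acetylacetonato)azido(triphenylphosphine)mercury(II)

There is no counter-ion, so the complex is neutral overall.
Ligand charges: 1×triphenylphosphine (neutral), 1×acetylacetonato (-1 each), 1×azido (-1 each); total -2. So Hg + (-2) = 0, giving Hg = +2.
Ligands are named alphabetically: acetylacetonato before azido before triphenylphosphine.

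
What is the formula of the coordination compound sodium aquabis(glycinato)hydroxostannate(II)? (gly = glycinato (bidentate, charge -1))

Ligands: 1 hydroxo (OH, -1), 2 glycinato (gly, -1), 1 aqua (H2O, neutral). Ligand charge sum = -3.
With Sn in oxidation state +2, the complex ion is [Sn...]^1−.
Charge balance with sodium (+1) requires 1 complex ion per 1 sodium.

Na[Sn(gly)2(H2O)(OH)]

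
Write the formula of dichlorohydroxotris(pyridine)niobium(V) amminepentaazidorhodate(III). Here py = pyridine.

[NbCl2(OH)(py)3][Rh(N3)5(NH3)]

Cation [Nb…]: ligand charges -3, Nb(V) ⇒ ion charge 2+.
Anion [Rh…]: ligand charges -5, Rh(III) ⇒ ion charge 2−.
One 2+ cation balances one 2− anion.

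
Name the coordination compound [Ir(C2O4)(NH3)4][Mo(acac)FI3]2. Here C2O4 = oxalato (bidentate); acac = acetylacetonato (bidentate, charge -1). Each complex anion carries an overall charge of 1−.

tetraammineoxalatoiridium(IV) (acetylacetonato)fluorotriiodomolybdate(IV)

Both ions are complex: the cation is named first with the plain metal name, the anion second with the -ate form; each ion's ligands are alphabetised independently.
The complex anion is given as 1−; its ligand charges sum to -5, so Mo = +4.
With 2 anions per cation, the cation must be 2×1 = 2+.
Cation: ligand charges sum to -2; for the ion to be 2+, Ir = +4.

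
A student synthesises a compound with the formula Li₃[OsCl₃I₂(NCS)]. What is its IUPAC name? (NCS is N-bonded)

The 3 lithium counter-ions carry a total charge of +3, so each complex ion is 3−.
Ligand charges: 2×iodo (-1 each), 1×isothiocyanato (-1 each), 3×chloro (-1 each); total -6. So Os + (-6) = 3−, giving Os = +3.
The complex ion is anionic, so osmium takes the -ate form osmate(III).

lithium trichlorodiiodoisothiocyanatoosmate(III)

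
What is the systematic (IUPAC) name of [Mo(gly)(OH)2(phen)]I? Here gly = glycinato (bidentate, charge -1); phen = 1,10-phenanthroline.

The 1 iodide counter-ion carries a total charge of -1, so each complex ion is 1+.
Ligand charges: 2×hydroxo (-1 each), 1×glycinato (-1 each), 1×1,10-phenanthroline (neutral); total -3. So Mo + (-3) = 1+, giving Mo = +4.
Ligands are named alphabetically: glycinato before hydroxo before phenanthroline.

(glycinato)dihydroxo(1,10-phenanthroline)molybdenum(IV) iodide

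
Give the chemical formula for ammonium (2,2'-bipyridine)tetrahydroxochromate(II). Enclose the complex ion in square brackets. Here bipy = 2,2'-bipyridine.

(NH4)2[Cr(bipy)(OH)4]

Ligands: 1 2,2'-bipyridine (bipy, neutral), 4 hydroxo (OH, -1). Ligand charge sum = -4.
With Cr in oxidation state +2, the complex ion is [Cr...]^2−.
Charge balance with ammonium (+1) requires 1 complex ion per 2 ammonium.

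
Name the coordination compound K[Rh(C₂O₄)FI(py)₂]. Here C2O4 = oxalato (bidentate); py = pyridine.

The 1 potassium counter-ion carries a total charge of +1, so each complex ion is 1−.
Ligand charges: 1×iodo (-1 each), 1×oxalato (-2 each), 1×fluoro (-1 each), 2×pyridine (neutral); total -4. So Rh + (-4) = 1−, giving Rh = +3.
Ligands are named alphabetically: fluoro before iodo before oxalato before pyridine.
The complex ion is anionic, so rhodium takes the -ate form rhodate(III).

potassium fluoroiodooxalatobis(pyridine)rhodate(III)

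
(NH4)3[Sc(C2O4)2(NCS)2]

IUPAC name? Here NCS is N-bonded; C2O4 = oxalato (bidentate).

The 3 ammonium counter-ions carry a total charge of +3, so each complex ion is 3−.
Ligand charges: 2×isothiocyanato (-1 each), 2×oxalato (-2 each); total -6. So Sc + (-6) = 3−, giving Sc = +3.
Ligands are named alphabetically: isothiocyanato before oxalato.
The complex ion is anionic, so scandium takes the -ate form scandate(III).

ammonium diisothiocyanatodioxalatoscandate(III)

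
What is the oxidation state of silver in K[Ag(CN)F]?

1 potassium outside the brackets (+1 each) → the complex ion is 1−.
Ligand charges: 1×F = -1; 1×CN = -1; sum -2.
Ag + (-2) = 1− ⇒ Ag is +1.

+1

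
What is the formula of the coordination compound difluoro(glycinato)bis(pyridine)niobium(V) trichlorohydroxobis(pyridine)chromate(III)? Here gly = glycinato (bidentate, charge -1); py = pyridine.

[NbF2(gly)(py)2][CrCl3(OH)(py)2]2

Cation [Nb…]: ligand charges -3, Nb(V) ⇒ ion charge 2+.
Anion [Cr…]: ligand charges -4, Cr(III) ⇒ ion charge 1−.
One 2+ cation requires 2 of the 1− anion.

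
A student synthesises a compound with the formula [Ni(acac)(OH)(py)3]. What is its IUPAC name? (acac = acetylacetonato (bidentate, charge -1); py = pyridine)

There is no counter-ion, so the complex is neutral overall.
Ligand charges: 1×acetylacetonato (-1 each), 1×hydroxo (-1 each), 3×pyridine (neutral); total -2. So Ni + (-2) = 0, giving Ni = +2.
Ligands are named alphabetically: acetylacetonato before hydroxo before pyridine.

(acetylacetonato)hydroxotris(pyridine)nickel(II)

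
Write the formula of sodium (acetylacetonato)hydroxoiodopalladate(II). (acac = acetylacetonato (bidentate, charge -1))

Na[Pd(acac)I(OH)]

Ligands: 1 acetylacetonato (acac, -1), 1 iodo (I, -1), 1 hydroxo (OH, -1). Ligand charge sum = -3.
Charge balance with sodium (+1) requires 1 complex ion per 1 sodium.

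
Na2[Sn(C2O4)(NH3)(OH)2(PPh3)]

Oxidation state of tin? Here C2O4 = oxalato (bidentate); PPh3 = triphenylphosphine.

2 sodium outside the brackets (+1 each) → the complex ion is 2−.
Ligand charges: 2×OH = -2; 1×NH3 neutral; 1×C2O4 = -2; 1×PPh3 neutral; sum -4.
Sn + (-4) = 2− ⇒ Sn is +2.

+2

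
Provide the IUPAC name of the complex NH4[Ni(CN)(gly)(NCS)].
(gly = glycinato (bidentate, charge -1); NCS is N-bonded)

The 1 ammonium counter-ion carries a total charge of +1, so each complex ion is 1−.
Ligand charges: 1×cyano (-1 each), 1×glycinato (-1 each), 1×isothiocyanato (-1 each); total -3. So Ni + (-3) = 1−, giving Ni = +2.
Ligands are named alphabetically: cyano before glycinato before isothiocyanato.
The complex ion is anionic, so nickel takes the -ate form nickelate(II).

ammonium cyano(glycinato)isothiocyanatonickelate(II)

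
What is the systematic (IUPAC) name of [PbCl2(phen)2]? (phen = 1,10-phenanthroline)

There is no counter-ion, so the complex is neutral overall.
Ligand charges: 2×1,10-phenanthroline (neutral), 2×chloro (-1 each); total -2. So Pb + (-2) = 0, giving Pb = +2.
Ligands are named alphabetically: chloro before phenanthroline.

dichlorobis(1,10-phenanthroline)lead(II)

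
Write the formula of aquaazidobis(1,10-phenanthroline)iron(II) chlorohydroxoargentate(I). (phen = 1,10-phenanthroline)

[Fe(H2O)(N3)(phen)2][AgCl(OH)]

Cation [Fe…]: ligand charges -1, Fe(II) ⇒ ion charge 1+.
Anion [Ag…]: ligand charges -2, Ag(I) ⇒ ion charge 1−.
One 1+ cation balances one 1− anion.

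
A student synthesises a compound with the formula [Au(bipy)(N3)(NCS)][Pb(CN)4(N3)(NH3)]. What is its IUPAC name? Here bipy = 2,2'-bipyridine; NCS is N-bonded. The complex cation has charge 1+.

Both ions are complex: the cation is named first with the plain metal name, the anion second with the -ate form; each ion's ligands are alphabetised independently.
The complex cation is given as 1+; its ligand charges sum to -2, so Au = +3.
A 1:1 salt means the anion carries the equal and opposite charge, 1−.
Anion: ligand charges sum to -5; for the ion to be 1−, Pb = +4.

azido(2,2'-bipyridine)isothiocyanatogold(III) ammineazidotetracyanoplumbate(IV)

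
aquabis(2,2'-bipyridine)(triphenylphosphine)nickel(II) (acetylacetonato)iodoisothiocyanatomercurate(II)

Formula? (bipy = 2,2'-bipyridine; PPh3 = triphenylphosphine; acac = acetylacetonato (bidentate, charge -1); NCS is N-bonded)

Cation [Ni…]: ligand charges 0, Ni(II) ⇒ ion charge 2+.
Anion [Hg…]: ligand charges -3, Hg(II) ⇒ ion charge 1−.
One 2+ cation requires 2 of the 1− anion.

[Ni(bipy)2(H2O)(PPh3)][Hg(acac)I(NCS)]2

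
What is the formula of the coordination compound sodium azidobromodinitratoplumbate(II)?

Ligands: 1 bromo (Br, -1), 2 nitrato (NO3, -1), 1 azido (N3, -1). Ligand charge sum = -4.
With Pb in oxidation state +2, the complex ion is [Pb...]^2−.
Charge balance with sodium (+1) requires 1 complex ion per 2 sodium.

Na2[PbBr(N3)(NO3)2]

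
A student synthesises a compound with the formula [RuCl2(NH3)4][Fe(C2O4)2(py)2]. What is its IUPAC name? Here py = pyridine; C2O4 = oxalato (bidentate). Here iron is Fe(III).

tetraamminedichlororuthenium(III) dioxalatobis(pyridine)ferrate(III)

Both ions are complex: the cation is named first with the plain metal name, the anion second with the -ate form; each ion's ligands are alphabetised independently.
Fe is given as +3; the anion's ligand charges sum to -4, so the complex anion is 1−.
A 1:1 salt means the cation carries the equal and opposite charge, 1+.
Cation: ligand charges sum to -2; for the ion to be 1+, Ru = +3.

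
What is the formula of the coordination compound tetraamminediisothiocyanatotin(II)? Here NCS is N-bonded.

Ligands: 2 isothiocyanato (NCS, -1), 4 ammine (NH3, neutral). Ligand charge sum = -2.
With Sn in oxidation state +2, the complex ion is [Sn...].

[Sn(NCS)2(NH3)4]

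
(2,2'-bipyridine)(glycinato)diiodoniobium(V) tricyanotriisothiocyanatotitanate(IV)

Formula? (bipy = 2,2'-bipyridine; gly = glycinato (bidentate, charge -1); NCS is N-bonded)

Cation [Nb…]: ligand charges -3, Nb(V) ⇒ ion charge 2+.
Anion [Ti…]: ligand charges -6, Ti(IV) ⇒ ion charge 2−.
One 2+ cation balances one 2− anion.

[Nb(bipy)(gly)I2][Ti(CN)3(NCS)3]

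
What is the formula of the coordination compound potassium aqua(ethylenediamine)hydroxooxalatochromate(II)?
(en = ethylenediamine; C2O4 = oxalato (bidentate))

K[Cr(C2O4)(en)(H2O)(OH)]

Ligands: 1 ethylenediamine (en, neutral), 1 hydroxo (OH, -1), 1 aqua (H2O, neutral), 1 oxalato (C2O4, -2). Ligand charge sum = -3.
With Cr in oxidation state +2, the complex ion is [Cr...]^1−.
Charge balance with potassium (+1) requires 1 complex ion per 1 potassium.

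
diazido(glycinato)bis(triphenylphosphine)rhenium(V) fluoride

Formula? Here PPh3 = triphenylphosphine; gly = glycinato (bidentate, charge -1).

[Re(gly)(N3)2(PPh3)2]F2

Ligands: 2 triphenylphosphine (PPh3, neutral), 1 glycinato (gly, -1), 2 azido (N3, -1). Ligand charge sum = -3.
With Re in oxidation state +5, the complex ion is [Re...]^2+.
Charge balance with fluoride (-1) requires 1 complex ion per 2 fluoride.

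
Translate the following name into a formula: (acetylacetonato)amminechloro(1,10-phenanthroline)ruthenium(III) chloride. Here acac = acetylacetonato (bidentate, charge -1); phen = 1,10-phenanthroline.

Ligands: 1 acetylacetonato (acac, -1), 1 1,10-phenanthroline (phen, neutral), 1 chloro (Cl, -1), 1 ammine (NH3, neutral). Ligand charge sum = -2.
With Ru in oxidation state +3, the complex ion is [Ru...]^1+.
Charge balance with chloride (-1) requires 1 complex ion per 1 chloride.

[Ru(acac)Cl(NH3)(phen)]Cl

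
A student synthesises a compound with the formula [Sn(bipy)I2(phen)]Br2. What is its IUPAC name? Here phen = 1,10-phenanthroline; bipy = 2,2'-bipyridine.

(2,2'-bipyridine)diiodo(1,10-phenanthroline)tin(IV) bromide

The 2 bromide counter-ions carry a total charge of -2, so each complex ion is 2+.
Ligand charges: 1×1,10-phenanthroline (neutral), 1×2,2'-bipyridine (neutral), 2×iodo (-1 each); total -2. So Sn + (-2) = 2+, giving Sn = +4.
Ligands are named alphabetically: bipyridine before iodo before phenanthroline.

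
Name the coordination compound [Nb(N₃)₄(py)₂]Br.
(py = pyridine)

tetraazidobis(pyridine)niobium(V) bromide

The 1 bromide counter-ion carries a total charge of -1, so each complex ion is 1+.
Ligand charges: 2×pyridine (neutral), 4×azido (-1 each); total -4. So Nb + (-4) = 1+, giving Nb = +5.
Ligands are named alphabetically: azido before pyridine.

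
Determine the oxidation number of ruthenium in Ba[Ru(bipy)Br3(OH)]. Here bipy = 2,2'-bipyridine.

1 barium outside the brackets (+2 each) → the complex ion is 2−.
Ligand charges: 3×Br = -3; 1×bipy neutral; 1×OH = -1; sum -4.
Ru + (-4) = 2− ⇒ Ru is +2.

+2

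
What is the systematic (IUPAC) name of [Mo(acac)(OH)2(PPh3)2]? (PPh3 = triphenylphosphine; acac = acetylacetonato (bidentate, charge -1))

There is no counter-ion, so the complex is neutral overall.
Ligand charges: 2×triphenylphosphine (neutral), 2×hydroxo (-1 each), 1×acetylacetonato (-1 each); total -3. So Mo + (-3) = 0, giving Mo = +3.
Ligands are named alphabetically: acetylacetonato before hydroxo before triphenylphosphine.

(acetylacetonato)dihydroxobis(triphenylphosphine)molybdenum(III)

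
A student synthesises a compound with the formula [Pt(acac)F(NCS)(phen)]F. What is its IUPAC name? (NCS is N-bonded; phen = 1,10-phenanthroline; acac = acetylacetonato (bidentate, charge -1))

The 1 fluoride counter-ion carries a total charge of -1, so each complex ion is 1+.
Ligand charges: 1×fluoro (-1 each), 1×isothiocyanato (-1 each), 1×1,10-phenanthroline (neutral), 1×acetylacetonato (-1 each); total -3. So Pt + (-3) = 1+, giving Pt = +4.
Ligands are named alphabetically: acetylacetonato before fluoro before isothiocyanato before phenanthroline.

(acetylacetonato)fluoroisothiocyanato(1,10-phenanthroline)platinum(IV) fluoride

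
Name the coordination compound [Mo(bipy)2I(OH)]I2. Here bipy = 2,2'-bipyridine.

bis(2,2'-bipyridine)hydroxoiodomolybdenum(IV) iodide

The 2 iodide counter-ions carry a total charge of -2, so each complex ion is 2+.
Ligand charges: 2×2,2'-bipyridine (neutral), 1×hydroxo (-1 each), 1×iodo (-1 each); total -2. So Mo + (-2) = 2+, giving Mo = +4.
Ligands are named alphabetically: bipyridine before hydroxo before iodo.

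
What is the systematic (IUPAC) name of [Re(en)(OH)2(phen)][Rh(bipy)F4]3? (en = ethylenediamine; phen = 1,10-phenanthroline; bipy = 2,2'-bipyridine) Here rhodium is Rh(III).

(ethylenediamine)dihydroxo(1,10-phenanthroline)rhenium(V) (2,2'-bipyridine)tetrafluororhodate(III)

Rh is given as +3; the anion's ligand charges sum to -4, so the complex anion is 1−.
With 3 anions per cation, the cation must be 3×1 = 3+.
Cation: ligand charges sum to -2; for the ion to be 3+, Re = +5.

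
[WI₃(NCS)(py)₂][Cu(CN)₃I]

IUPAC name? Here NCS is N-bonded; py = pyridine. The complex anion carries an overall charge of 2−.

The complex anion is given as 2−; its ligand charges sum to -4, so Cu = +2.
A 1:1 salt means the cation carries the equal and opposite charge, 2+.
Cation: ligand charges sum to -4; for the ion to be 2+, W = +6.

triiodoisothiocyanatobis(pyridine)tungsten(VI) tricyanoiodocuprate(II)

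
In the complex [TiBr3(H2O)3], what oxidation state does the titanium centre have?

+3

No counter-ion: the bracketed complex is neutral.
Ligand charges: 3×H2O neutral; 3×Br = -3; sum -3.
Ti + (-3) = 0 ⇒ Ti is +3.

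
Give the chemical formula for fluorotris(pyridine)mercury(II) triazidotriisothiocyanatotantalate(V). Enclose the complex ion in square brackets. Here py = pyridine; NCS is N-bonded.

[HgF(py)3][Ta(N3)3(NCS)3]

Cation [Hg…]: ligand charges -1, Hg(II) ⇒ ion charge 1+.
Anion [Ta…]: ligand charges -6, Ta(V) ⇒ ion charge 1−.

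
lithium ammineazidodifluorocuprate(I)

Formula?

Li2[CuF2(N3)(NH3)]

Ligands: 1 azido (N3, -1), 1 ammine (NH3, neutral), 2 fluoro (F, -1). Ligand charge sum = -3.
With Cu in oxidation state +1, the complex ion is [Cu...]^2−.
Charge balance with lithium (+1) requires 1 complex ion per 2 lithium.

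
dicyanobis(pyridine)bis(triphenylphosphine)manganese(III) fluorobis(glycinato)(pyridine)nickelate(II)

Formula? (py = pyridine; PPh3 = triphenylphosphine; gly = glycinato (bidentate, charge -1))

[Mn(CN)2(PPh3)2(py)2][NiF(gly)2(py)]

Cation [Mn…]: ligand charges -2, Mn(III) ⇒ ion charge 1+.
Anion [Ni…]: ligand charges -3, Ni(II) ⇒ ion charge 1−.
One 1+ cation balances one 1− anion.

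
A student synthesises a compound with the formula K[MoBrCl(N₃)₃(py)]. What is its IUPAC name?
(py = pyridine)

The 1 potassium counter-ion carries a total charge of +1, so each complex ion is 1−.
Ligand charges: 1×bromo (-1 each), 1×pyridine (neutral), 3×azido (-1 each), 1×chloro (-1 each); total -5. So Mo + (-5) = 1−, giving Mo = +4.
The complex ion is anionic, so molybdenum takes the -ate form molybdate(IV).

potassium triazidobromochloro(pyridine)molybdate(IV)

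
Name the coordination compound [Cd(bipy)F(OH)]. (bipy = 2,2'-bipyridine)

There is no counter-ion, so the complex is neutral overall.
Ligand charges: 1×hydroxo (-1 each), 1×2,2'-bipyridine (neutral), 1×fluoro (-1 each); total -2. So Cd + (-2) = 0, giving Cd = +2.
Ligands are named alphabetically: bipyridine before fluoro before hydroxo.

(2,2'-bipyridine)fluorohydroxocadmium(II)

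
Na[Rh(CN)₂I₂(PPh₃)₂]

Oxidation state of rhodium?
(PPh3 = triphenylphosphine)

1 sodium outside the brackets (+1 each) → the complex ion is 1−.
Ligand charges: 2×CN = -2; 2×I = -2; 2×PPh3 neutral; sum -4.
Rh + (-4) = 1− ⇒ Rh is +3.

+3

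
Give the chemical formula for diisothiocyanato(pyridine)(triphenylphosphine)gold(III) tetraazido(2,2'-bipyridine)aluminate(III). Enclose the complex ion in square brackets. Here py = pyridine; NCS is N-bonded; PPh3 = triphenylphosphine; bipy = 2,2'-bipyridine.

[Au(NCS)2(PPh3)(py)][Al(bipy)(N3)4]

Cation [Au…]: ligand charges -2, Au(III) ⇒ ion charge 1+.
Anion [Al…]: ligand charges -4, Al(III) ⇒ ion charge 1−.
One 1+ cation balances one 1− anion.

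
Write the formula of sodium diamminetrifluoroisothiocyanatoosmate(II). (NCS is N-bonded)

Ligands: 1 isothiocyanato (NCS, -1), 2 ammine (NH3, neutral), 3 fluoro (F, -1). Ligand charge sum = -4.
Charge balance with sodium (+1) requires 1 complex ion per 2 sodium.

Na2[OsF3(NCS)(NH3)2]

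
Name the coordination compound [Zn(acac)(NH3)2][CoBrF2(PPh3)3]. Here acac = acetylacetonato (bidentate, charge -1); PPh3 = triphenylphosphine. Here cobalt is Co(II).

(acetylacetonato)diamminezinc(II) bromodifluorotris(triphenylphosphine)cobaltate(II)

Both ions are complex: the cation is named first with the plain metal name, the anion second with the -ate form; each ion's ligands are alphabetised independently.
Co is given as +2; the anion's ligand charges sum to -3, so the complex anion is 1−.
A 1:1 salt means the cation carries the equal and opposite charge, 1+.
Cation: ligand charges sum to -1; for the ion to be 1+, Zn = +2.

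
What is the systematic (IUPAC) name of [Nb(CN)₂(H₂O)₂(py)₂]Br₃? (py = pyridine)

diaquadicyanobis(pyridine)niobium(V) bromide

The 3 bromide counter-ions carry a total charge of -3, so each complex ion is 3+.
Ligand charges: 2×pyridine (neutral), 2×cyano (-1 each), 2×aqua (neutral); total -2. So Nb + (-2) = 3+, giving Nb = +5.
Ligands are named alphabetically: aqua before cyano before pyridine.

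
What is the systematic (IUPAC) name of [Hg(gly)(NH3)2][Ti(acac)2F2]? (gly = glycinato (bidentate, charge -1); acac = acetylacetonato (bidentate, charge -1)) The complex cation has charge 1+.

diammine(glycinato)mercury(II) bis(acetylacetonato)difluorotitanate(III)

Both ions are complex: the cation is named first with the plain metal name, the anion second with the -ate form; each ion's ligands are alphabetised independently.
The complex cation is given as 1+; its ligand charges sum to -1, so Hg = +2.
A 1:1 salt means the anion carries the equal and opposite charge, 1−.
Anion: ligand charges sum to -4; for the ion to be 1−, Ti = +3.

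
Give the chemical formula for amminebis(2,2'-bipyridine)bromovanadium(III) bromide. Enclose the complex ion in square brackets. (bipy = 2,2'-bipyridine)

[V(bipy)2Br(NH3)]Br2

Ligands: 1 ammine (NH3, neutral), 2 2,2'-bipyridine (bipy, neutral), 1 bromo (Br, -1). Ligand charge sum = -1.
With V in oxidation state +3, the complex ion is [V...]^2+.
Charge balance with bromide (-1) requires 1 complex ion per 2 bromide.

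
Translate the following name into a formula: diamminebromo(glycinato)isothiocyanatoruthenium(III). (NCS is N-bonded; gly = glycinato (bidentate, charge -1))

Ligands: 1 bromo (Br, -1), 1 isothiocyanato (NCS, -1), 1 glycinato (gly, -1), 2 ammine (NH3, neutral). Ligand charge sum = -3.
With Ru in oxidation state +3, the complex ion is [Ru...].

[RuBr(gly)(NCS)(NH3)2]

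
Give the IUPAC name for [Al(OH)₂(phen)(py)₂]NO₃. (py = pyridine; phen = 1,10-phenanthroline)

dihydroxo(1,10-phenanthroline)bis(pyridine)aluminium(III) nitrate

The 1 nitrate counter-ion carries a total charge of -1, so each complex ion is 1+.
Ligand charges: 2×pyridine (neutral), 1×1,10-phenanthroline (neutral), 2×hydroxo (-1 each); total -2. So Al + (-2) = 1+, giving Al = +3.
Ligands are named alphabetically: hydroxo before phenanthroline before pyridine.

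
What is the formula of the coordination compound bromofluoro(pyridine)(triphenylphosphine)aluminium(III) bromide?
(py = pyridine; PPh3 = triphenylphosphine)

Ligands: 1 pyridine (py, neutral), 1 bromo (Br, -1), 1 triphenylphosphine (PPh3, neutral), 1 fluoro (F, -1). Ligand charge sum = -2.
With Al in oxidation state +3, the complex ion is [Al...]^1+.
Charge balance with bromide (-1) requires 1 complex ion per 1 bromide.

[AlBrF(PPh3)(py)]Br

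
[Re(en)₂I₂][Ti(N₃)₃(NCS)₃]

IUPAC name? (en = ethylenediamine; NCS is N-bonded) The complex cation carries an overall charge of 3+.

bis(ethylenediamine)diiodorhenium(V) triazidotriisothiocyanatotitanate(III)

The complex cation is given as 3+; its ligand charges sum to -2, so Re = +5.
A 1:1 salt means the anion carries the equal and opposite charge, 3−.
Anion: ligand charges sum to -6; for the ion to be 3−, Ti = +3.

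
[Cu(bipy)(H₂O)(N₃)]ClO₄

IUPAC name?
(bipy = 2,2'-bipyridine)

aquaazido(2,2'-bipyridine)copper(II) perchlorate

The 1 perchlorate counter-ion carries a total charge of -1, so each complex ion is 1+.
Ligand charges: 1×azido (-1 each), 1×aqua (neutral), 1×2,2'-bipyridine (neutral); total -1. So Cu + (-1) = 1+, giving Cu = +2.
Ligands are named alphabetically: aqua before azido before bipyridine.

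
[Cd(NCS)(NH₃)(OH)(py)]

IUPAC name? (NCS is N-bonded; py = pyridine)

amminehydroxoisothiocyanato(pyridine)cadmium(II)

There is no counter-ion, so the complex is neutral overall.
Ligand charges: 1×ammine (neutral), 1×isothiocyanato (-1 each), 1×pyridine (neutral), 1×hydroxo (-1 each); total -2. So Cd + (-2) = 0, giving Cd = +2.
Ligands are named alphabetically: ammine before hydroxo before isothiocyanato before pyridine.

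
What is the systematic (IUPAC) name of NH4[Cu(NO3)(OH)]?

ammonium hydroxonitratocuprate(I)

The 1 ammonium counter-ion carries a total charge of +1, so each complex ion is 1−.
Ligand charges: 1×nitrato (-1 each), 1×hydroxo (-1 each); total -2. So Cu + (-2) = 1−, giving Cu = +1.
The complex ion is anionic, so copper takes the -ate form cuprate(I).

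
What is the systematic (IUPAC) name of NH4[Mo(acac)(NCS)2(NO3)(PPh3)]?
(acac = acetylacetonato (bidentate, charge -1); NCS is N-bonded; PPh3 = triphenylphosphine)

ammonium (acetylacetonato)diisothiocyanatonitrato(triphenylphosphine)molybdate(III)

The 1 ammonium counter-ion carries a total charge of +1, so each complex ion is 1−.
Ligand charges: 1×acetylacetonato (-1 each), 2×isothiocyanato (-1 each), 1×triphenylphosphine (neutral), 1×nitrato (-1 each); total -4. So Mo + (-4) = 1−, giving Mo = +3.
Ligands are named alphabetically: acetylacetonato before isothiocyanato before nitrato before triphenylphosphine.
The complex ion is anionic, so molybdenum takes the -ate form molybdate(III).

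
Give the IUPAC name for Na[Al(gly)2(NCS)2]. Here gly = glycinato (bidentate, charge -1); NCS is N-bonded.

The 1 sodium counter-ion carries a total charge of +1, so each complex ion is 1−.
Ligand charges: 2×glycinato (-1 each), 2×isothiocyanato (-1 each); total -4. So Al + (-4) = 1−, giving Al = +3.
Ligands are named alphabetically: glycinato before isothiocyanato.
The complex ion is anionic, so aluminium takes the -ate form aluminate(III).

sodium bis(glycinato)diisothiocyanatoaluminate(III)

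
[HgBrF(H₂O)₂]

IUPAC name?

diaquabromofluoromercury(II)

There is no counter-ion, so the complex is neutral overall.
Ligand charges: 1×fluoro (-1 each), 2×aqua (neutral), 1×bromo (-1 each); total -2. So Hg + (-2) = 0, giving Hg = +2.
Ligands are named alphabetically: aqua before bromo before fluoro.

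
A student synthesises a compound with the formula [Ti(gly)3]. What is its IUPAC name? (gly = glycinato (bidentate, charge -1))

There is no counter-ion, so the complex is neutral overall.
Ligand charges: 3×glycinato (-1 each); total -3. So Ti + (-3) = 0, giving Ti = +3.

tris(glycinato)titanium(III)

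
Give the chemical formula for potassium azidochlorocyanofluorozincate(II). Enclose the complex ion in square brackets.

Ligands: 1 azido (N3, -1), 1 chloro (Cl, -1), 1 fluoro (F, -1), 1 cyano (CN, -1). Ligand charge sum = -4.
With Zn in oxidation state +2, the complex ion is [Zn...]^2−.
Charge balance with potassium (+1) requires 1 complex ion per 2 potassium.

K2[ZnCl(CN)F(N3)]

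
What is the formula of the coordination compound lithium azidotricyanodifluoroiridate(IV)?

Ligands: 1 azido (N3, -1), 2 fluoro (F, -1), 3 cyano (CN, -1). Ligand charge sum = -6.
With Ir in oxidation state +4, the complex ion is [Ir...]^2−.
Charge balance with lithium (+1) requires 1 complex ion per 2 lithium.

Li2[Ir(CN)3F2(N3)]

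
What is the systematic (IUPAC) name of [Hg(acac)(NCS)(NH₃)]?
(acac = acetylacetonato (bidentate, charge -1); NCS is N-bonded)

(acetylacetonato)ammineisothiocyanatomercury(II)

There is no counter-ion, so the complex is neutral overall.
Ligand charges: 1×acetylacetonato (-1 each), 1×isothiocyanato (-1 each), 1×ammine (neutral); total -2. So Hg + (-2) = 0, giving Hg = +2.
Ligands are named alphabetically: acetylacetonato before ammine before isothiocyanato.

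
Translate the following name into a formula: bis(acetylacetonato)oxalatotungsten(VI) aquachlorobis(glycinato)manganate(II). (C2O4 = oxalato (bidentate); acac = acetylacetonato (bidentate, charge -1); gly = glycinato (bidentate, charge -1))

[W(acac)2(C2O4)][MnCl(gly)2(H2O)]2

Cation [W…]: ligand charges -4, W(VI) ⇒ ion charge 2+.
Anion [Mn…]: ligand charges -3, Mn(II) ⇒ ion charge 1−.
One 2+ cation requires 2 of the 1− anion.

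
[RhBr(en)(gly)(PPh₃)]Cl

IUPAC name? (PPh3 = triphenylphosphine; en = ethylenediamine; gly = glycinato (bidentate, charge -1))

bromo(ethylenediamine)(glycinato)(triphenylphosphine)rhodium(III) chloride

The 1 chloride counter-ion carries a total charge of -1, so each complex ion is 1+.
Ligand charges: 1×triphenylphosphine (neutral), 1×ethylenediamine (neutral), 1×bromo (-1 each), 1×glycinato (-1 each); total -2. So Rh + (-2) = 1+, giving Rh = +3.
Ligands are named alphabetically: bromo before ethylenediamine before glycinato before triphenylphosphine.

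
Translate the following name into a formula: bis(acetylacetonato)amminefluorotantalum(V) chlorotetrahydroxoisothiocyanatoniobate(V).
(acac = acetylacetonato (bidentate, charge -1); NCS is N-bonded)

[Ta(acac)2F(NH3)][NbCl(NCS)(OH)4]2

Cation [Ta…]: ligand charges -3, Ta(V) ⇒ ion charge 2+.
Anion [Nb…]: ligand charges -6, Nb(V) ⇒ ion charge 1−.
One 2+ cation requires 2 of the 1− anion.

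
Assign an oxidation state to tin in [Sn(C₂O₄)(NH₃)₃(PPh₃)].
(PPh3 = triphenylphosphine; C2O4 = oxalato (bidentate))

No counter-ion: the bracketed complex is neutral.
Ligand charges: 1×PPh3 neutral; 3×NH3 neutral; 1×C2O4 = -2; sum -2.
Sn + (-2) = 0 ⇒ Sn is +2.

+2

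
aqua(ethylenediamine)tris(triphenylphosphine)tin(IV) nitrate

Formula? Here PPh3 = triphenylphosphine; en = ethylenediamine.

[Sn(en)(H2O)(PPh3)3](NO3)4

Ligands: 3 triphenylphosphine (PPh3, neutral), 1 aqua (H2O, neutral), 1 ethylenediamine (en, neutral). Ligand charge sum = 0.
With Sn in oxidation state +4, the complex ion is [Sn...]^4+.
Charge balance with nitrate (-1) requires 1 complex ion per 4 nitrate.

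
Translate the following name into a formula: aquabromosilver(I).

[AgBr(H2O)]

Ligands: 1 bromo (Br, -1), 1 aqua (H2O, neutral). Ligand charge sum = -1.
With Ag in oxidation state +1, the complex ion is [Ag...].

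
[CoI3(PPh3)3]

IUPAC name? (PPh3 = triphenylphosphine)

triiodotris(triphenylphosphine)cobalt(III)

There is no counter-ion, so the complex is neutral overall.
Ligand charges: 3×triphenylphosphine (neutral), 3×iodo (-1 each); total -3. So Co + (-3) = 0, giving Co = +3.
Ligands are named alphabetically: iodo before triphenylphosphine.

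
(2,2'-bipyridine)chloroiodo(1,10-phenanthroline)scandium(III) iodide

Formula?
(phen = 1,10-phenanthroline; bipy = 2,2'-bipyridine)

[Sc(bipy)ClI(phen)]I

Ligands: 1 iodo (I, -1), 1 1,10-phenanthroline (phen, neutral), 1 chloro (Cl, -1), 1 2,2'-bipyridine (bipy, neutral). Ligand charge sum = -2.
Charge balance with iodide (-1) requires 1 complex ion per 1 iodide.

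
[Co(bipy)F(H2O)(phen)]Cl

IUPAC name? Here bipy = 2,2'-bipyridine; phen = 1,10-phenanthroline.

aqua(2,2'-bipyridine)fluoro(1,10-phenanthroline)cobalt(II) chloride

The 1 chloride counter-ion carries a total charge of -1, so each complex ion is 1+.
Ligand charges: 1×aqua (neutral), 1×fluoro (-1 each), 1×2,2'-bipyridine (neutral), 1×1,10-phenanthroline (neutral); total -1. So Co + (-1) = 1+, giving Co = +2.
Ligands are named alphabetically: aqua before bipyridine before fluoro before phenanthroline.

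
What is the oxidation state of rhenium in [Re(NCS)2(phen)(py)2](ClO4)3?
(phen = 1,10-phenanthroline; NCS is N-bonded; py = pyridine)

+5

3 perchlorate outside the brackets (-1 each) → the complex ion is 3+.
Ligand charges: 1×phen neutral; 2×NCS = -2; 2×py neutral; sum -2.
Re + (-2) = 3+ ⇒ Re is +5.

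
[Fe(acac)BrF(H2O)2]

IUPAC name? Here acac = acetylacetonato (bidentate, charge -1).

(acetylacetonato)diaquabromofluoroiron(III)

There is no counter-ion, so the complex is neutral overall.
Ligand charges: 1×bromo (-1 each), 1×acetylacetonato (-1 each), 1×fluoro (-1 each), 2×aqua (neutral); total -3. So Fe + (-3) = 0, giving Fe = +3.
Ligands are named alphabetically: acetylacetonato before aqua before bromo before fluoro.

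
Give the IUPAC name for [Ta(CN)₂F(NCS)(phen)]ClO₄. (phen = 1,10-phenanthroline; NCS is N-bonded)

dicyanofluoroisothiocyanato(1,10-phenanthroline)tantalum(V) perchlorate

The 1 perchlorate counter-ion carries a total charge of -1, so each complex ion is 1+.
Ligand charges: 1×1,10-phenanthroline (neutral), 1×isothiocyanato (-1 each), 1×fluoro (-1 each), 2×cyano (-1 each); total -4. So Ta + (-4) = 1+, giving Ta = +5.
Ligands are named alphabetically: cyano before fluoro before isothiocyanato before phenanthroline.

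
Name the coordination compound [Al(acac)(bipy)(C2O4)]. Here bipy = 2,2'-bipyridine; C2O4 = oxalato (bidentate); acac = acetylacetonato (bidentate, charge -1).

(acetylacetonato)(2,2'-bipyridine)oxalatoaluminium(III)

There is no counter-ion, so the complex is neutral overall.
Ligand charges: 1×2,2'-bipyridine (neutral), 1×oxalato (-2 each), 1×acetylacetonato (-1 each); total -3. So Al + (-3) = 0, giving Al = +3.
Ligands are named alphabetically: acetylacetonato before bipyridine before oxalato.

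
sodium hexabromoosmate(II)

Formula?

Na4[OsBr6]

Ligands: 6 bromo (Br, -1). Ligand charge sum = -6.
With Os in oxidation state +2, the complex ion is [Os...]^4−.
Charge balance with sodium (+1) requires 1 complex ion per 4 sodium.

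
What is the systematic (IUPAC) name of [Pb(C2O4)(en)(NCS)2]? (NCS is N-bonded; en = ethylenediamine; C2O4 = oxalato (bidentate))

(ethylenediamine)diisothiocyanatooxalatolead(IV)

There is no counter-ion, so the complex is neutral overall.
Ligand charges: 2×isothiocyanato (-1 each), 1×ethylenediamine (neutral), 1×oxalato (-2 each); total -4. So Pb + (-4) = 0, giving Pb = +4.
Ligands are named alphabetically: ethylenediamine before isothiocyanato before oxalato.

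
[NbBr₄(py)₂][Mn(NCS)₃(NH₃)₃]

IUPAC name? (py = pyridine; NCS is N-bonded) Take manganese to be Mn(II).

tetrabromobis(pyridine)niobium(V) triamminetriisothiocyanatomanganate(II)

Both ions are complex: the cation is named first with the plain metal name, the anion second with the -ate form; each ion's ligands are alphabetised independently.
Mn is given as +2; the anion's ligand charges sum to -3, so the complex anion is 1−.
A 1:1 salt means the cation carries the equal and opposite charge, 1+.
Cation: ligand charges sum to -4; for the ion to be 1+, Nb = +5.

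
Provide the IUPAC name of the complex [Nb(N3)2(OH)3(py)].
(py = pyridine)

There is no counter-ion, so the complex is neutral overall.
Ligand charges: 2×azido (-1 each), 1×pyridine (neutral), 3×hydroxo (-1 each); total -5. So Nb + (-5) = 0, giving Nb = +5.
Ligands are named alphabetically: azido before hydroxo before pyridine.

diazidotrihydroxo(pyridine)niobium(V)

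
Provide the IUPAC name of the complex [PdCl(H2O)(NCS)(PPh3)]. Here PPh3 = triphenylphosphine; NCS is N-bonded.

There is no counter-ion, so the complex is neutral overall.
Ligand charges: 1×triphenylphosphine (neutral), 1×isothiocyanato (-1 each), 1×aqua (neutral), 1×chloro (-1 each); total -2. So Pd + (-2) = 0, giving Pd = +2.
Ligands are named alphabetically: aqua before chloro before isothiocyanato before triphenylphosphine.

aquachloroisothiocyanato(triphenylphosphine)palladium(II)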